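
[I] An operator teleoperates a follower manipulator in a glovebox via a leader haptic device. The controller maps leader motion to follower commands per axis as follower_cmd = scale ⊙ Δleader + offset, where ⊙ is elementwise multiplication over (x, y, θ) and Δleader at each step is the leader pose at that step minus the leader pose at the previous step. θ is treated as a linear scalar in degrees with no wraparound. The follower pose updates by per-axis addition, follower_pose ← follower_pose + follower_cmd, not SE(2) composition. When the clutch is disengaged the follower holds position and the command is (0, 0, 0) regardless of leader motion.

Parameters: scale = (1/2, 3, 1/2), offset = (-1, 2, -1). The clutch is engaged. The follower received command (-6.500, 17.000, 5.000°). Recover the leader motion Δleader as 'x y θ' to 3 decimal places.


axis x: (-6.500 − -1) / (1/2) = -11.000
axis y: (17.000 − 2) / (3) = 5.000
axis θ: (5.000 − -1) / (1/2) = 12.000

-11.000 5.000 12.000


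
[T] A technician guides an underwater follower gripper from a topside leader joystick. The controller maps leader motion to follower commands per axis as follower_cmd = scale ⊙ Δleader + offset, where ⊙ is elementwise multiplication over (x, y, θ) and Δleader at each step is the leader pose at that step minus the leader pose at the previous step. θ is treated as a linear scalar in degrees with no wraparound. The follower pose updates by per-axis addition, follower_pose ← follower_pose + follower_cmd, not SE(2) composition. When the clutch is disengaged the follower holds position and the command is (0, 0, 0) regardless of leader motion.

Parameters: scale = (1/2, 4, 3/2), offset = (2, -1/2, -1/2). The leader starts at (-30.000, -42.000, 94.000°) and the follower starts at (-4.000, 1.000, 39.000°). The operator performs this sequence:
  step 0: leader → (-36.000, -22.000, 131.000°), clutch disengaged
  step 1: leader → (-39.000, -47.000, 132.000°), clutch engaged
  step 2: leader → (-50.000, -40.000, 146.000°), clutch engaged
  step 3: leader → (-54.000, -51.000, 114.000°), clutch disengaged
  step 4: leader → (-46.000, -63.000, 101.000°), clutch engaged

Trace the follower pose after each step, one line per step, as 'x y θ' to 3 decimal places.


step 0: Δleader=(-6.000, 20.000, 37.000°), disengaged; cmd=(0,0,0) → follower holds at (-4.000, 1.000, 39.000°)
step 1: Δleader=(-3.000, -25.000, 1.000°), engaged; cmd=(0.500, -100.500, 1.000°) → follower=(-3.500, -99.500, 40.000°)
step 2: Δleader=(-11.000, 7.000, 14.000°), engaged; cmd=(-3.500, 27.500, 20.500°) → follower=(-7.000, -72.000, 60.500°)
step 3: Δleader=(-4.000, -11.000, -32.000°), disengaged; cmd=(0,0,0) → follower holds at (-7.000, -72.000, 60.500°)
step 4: Δleader=(8.000, -12.000, -13.000°), engaged; cmd=(6.000, -48.500, -20.000°) → follower=(-1.000, -120.500, 40.500°)

-4.000 1.000 39.000
-3.500 -99.500 40.000
-7.000 -72.000 60.500
-7.000 -72.000 60.500
-1.000 -120.500 40.500


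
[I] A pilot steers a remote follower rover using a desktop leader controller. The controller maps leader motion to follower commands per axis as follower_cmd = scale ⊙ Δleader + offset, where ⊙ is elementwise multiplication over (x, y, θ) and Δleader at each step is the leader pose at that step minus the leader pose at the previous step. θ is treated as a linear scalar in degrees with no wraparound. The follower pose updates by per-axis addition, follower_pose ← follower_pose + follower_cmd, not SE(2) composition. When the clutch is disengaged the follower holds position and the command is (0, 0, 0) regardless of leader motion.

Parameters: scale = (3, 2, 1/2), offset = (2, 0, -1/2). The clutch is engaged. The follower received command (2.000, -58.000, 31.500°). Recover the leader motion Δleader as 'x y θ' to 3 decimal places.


0.000 -29.000 64.000

axis x: (2.000 − 2) / (3) = 0.000
axis y: (-58.000 − 0) / (2) = -29.000
axis θ: (31.500 − -1/2) / (1/2) = 64.000


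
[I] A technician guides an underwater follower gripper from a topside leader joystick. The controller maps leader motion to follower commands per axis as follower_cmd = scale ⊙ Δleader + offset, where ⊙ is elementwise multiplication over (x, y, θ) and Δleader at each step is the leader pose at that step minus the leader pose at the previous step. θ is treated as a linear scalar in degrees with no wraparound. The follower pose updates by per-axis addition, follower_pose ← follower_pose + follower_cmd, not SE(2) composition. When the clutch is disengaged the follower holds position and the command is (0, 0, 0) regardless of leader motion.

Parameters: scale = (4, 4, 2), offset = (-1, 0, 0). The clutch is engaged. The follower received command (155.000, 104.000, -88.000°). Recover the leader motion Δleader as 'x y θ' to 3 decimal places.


axis x: (155.000 − -1) / (4) = 39.000
axis y: (104.000 − 0) / (4) = 26.000
axis θ: (-88.000 − 0) / (2) = -44.000

39.000 26.000 -44.000


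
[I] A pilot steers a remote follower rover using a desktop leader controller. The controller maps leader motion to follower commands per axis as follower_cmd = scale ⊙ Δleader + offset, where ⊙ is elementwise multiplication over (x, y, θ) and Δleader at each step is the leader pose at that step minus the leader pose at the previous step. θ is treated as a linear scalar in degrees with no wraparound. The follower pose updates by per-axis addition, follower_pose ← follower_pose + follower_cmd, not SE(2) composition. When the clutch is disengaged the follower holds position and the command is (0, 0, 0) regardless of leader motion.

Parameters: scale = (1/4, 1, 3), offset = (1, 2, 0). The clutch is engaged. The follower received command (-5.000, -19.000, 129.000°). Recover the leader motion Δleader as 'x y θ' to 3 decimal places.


-24.000 -21.000 43.000

axis x: (-5.000 − 1) / (1/4) = -24.000
axis y: (-19.000 − 2) / (1) = -21.000
axis θ: (129.000 − 0) / (3) = 43.000


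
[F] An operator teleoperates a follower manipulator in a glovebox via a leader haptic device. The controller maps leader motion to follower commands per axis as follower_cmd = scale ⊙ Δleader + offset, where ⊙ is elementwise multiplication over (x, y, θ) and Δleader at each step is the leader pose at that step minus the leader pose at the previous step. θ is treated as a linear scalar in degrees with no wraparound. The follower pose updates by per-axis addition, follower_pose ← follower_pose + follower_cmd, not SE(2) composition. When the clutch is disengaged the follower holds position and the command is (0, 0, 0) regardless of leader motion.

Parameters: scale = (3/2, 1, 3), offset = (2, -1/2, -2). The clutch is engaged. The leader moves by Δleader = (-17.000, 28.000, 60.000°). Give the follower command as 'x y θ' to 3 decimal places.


axis x: 3/2·-17.000 + 2 = -23.500
axis y: 1·28.000 + -1/2 = 27.500
axis θ: 3·60.000 + -2 = 178.000

-23.500 27.500 178.000


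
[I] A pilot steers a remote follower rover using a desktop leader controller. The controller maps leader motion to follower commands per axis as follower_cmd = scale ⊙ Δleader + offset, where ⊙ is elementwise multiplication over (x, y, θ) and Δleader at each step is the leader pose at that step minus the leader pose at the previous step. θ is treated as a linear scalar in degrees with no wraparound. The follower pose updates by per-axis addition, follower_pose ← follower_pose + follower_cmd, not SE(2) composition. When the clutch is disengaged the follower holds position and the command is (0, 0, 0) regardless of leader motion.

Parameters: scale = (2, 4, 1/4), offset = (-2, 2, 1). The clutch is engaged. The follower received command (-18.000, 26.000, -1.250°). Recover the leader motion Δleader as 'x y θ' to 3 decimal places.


-8.000 6.000 -9.000

axis x: (-18.000 − -2) / (2) = -8.000
axis y: (26.000 − 2) / (4) = 6.000
axis θ: (-1.250 − 1) / (1/4) = -9.000


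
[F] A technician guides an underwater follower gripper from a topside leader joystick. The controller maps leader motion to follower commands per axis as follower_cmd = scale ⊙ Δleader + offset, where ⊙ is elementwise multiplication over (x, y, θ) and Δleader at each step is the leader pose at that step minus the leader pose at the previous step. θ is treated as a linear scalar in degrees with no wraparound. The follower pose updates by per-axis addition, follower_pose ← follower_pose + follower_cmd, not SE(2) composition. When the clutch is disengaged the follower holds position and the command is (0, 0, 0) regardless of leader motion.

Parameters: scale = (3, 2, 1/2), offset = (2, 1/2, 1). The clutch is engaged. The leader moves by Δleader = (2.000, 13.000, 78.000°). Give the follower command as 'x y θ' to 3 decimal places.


axis x: 3·2.000 + 2 = 8.000
axis y: 2·13.000 + 1/2 = 26.500
axis θ: 1/2·78.000 + 1 = 40.000

8.000 26.500 40.000


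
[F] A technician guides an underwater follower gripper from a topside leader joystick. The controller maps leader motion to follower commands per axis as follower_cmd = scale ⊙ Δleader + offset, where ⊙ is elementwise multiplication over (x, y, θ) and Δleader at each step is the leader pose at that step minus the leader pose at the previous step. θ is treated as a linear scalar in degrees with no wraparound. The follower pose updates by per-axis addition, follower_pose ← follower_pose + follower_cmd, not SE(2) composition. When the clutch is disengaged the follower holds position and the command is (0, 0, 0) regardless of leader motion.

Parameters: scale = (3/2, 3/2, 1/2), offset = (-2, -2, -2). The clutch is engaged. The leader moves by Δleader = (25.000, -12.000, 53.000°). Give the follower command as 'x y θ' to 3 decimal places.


35.500 -20.000 24.500

axis x: 3/2·25.000 + -2 = 35.500
axis y: 3/2·-12.000 + -2 = -20.000
axis θ: 1/2·53.000 + -2 = 24.500


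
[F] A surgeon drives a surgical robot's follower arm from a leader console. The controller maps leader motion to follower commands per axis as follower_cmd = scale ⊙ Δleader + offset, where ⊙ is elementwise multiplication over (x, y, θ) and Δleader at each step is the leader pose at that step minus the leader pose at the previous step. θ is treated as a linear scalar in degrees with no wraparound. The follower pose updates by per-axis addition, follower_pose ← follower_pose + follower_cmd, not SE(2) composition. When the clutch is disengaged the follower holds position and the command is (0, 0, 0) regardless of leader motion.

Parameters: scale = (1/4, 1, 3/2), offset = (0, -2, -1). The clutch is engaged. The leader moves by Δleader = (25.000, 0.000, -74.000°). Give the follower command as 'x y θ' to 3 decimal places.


axis x: 1/4·25.000 + 0 = 6.250
axis y: 1·0.000 + -2 = -2.000
axis θ: 3/2·-74.000 + -1 = -112.000

6.250 -2.000 -112.000


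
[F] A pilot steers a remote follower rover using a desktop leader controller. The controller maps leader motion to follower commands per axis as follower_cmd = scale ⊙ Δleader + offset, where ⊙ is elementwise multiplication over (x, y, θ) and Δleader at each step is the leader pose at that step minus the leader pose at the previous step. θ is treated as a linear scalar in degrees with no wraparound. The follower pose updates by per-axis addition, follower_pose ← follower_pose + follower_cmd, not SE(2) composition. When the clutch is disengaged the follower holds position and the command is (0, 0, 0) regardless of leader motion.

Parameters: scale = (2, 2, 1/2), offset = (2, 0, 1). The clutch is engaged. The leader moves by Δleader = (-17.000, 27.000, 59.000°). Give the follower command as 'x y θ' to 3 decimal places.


-32.000 54.000 30.500

axis x: 2·-17.000 + 2 = -32.000
axis y: 2·27.000 + 0 = 54.000
axis θ: 1/2·59.000 + 1 = 30.500


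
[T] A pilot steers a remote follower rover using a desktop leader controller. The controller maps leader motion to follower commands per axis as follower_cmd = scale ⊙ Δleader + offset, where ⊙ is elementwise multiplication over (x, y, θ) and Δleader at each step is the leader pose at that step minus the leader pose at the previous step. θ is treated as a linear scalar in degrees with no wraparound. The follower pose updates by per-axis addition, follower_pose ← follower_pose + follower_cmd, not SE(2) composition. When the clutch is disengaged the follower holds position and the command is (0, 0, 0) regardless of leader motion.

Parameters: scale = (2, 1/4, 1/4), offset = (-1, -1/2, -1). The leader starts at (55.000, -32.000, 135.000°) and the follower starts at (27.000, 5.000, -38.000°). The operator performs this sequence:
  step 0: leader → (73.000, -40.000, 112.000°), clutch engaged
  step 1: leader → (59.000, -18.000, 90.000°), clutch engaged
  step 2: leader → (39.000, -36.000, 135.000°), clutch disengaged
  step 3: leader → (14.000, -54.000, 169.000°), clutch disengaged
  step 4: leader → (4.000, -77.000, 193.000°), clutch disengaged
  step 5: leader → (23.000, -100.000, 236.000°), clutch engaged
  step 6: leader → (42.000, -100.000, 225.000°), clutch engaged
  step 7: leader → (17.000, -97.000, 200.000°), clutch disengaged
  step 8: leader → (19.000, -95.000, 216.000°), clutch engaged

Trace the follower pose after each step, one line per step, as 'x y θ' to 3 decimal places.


62.000 2.500 -44.750
33.000 7.500 -51.250
33.000 7.500 -51.250
33.000 7.500 -51.250
33.000 7.500 -51.250
70.000 1.250 -41.500
107.000 0.750 -45.250
107.000 0.750 -45.250
110.000 0.750 -42.250

step 0: Δleader=(18.000, -8.000, -23.000°), engaged; cmd=(35.000, -2.500, -6.750°) → follower=(62.000, 2.500, -44.750°)
step 1: Δleader=(-14.000, 22.000, -22.000°), engaged; cmd=(-29.000, 5.000, -6.500°) → follower=(33.000, 7.500, -51.250°)
step 2: Δleader=(-20.000, -18.000, 45.000°), disengaged; cmd=(0,0,0) → follower holds at (33.000, 7.500, -51.250°)
step 3: Δleader=(-25.000, -18.000, 34.000°), disengaged; cmd=(0,0,0) → follower holds at (33.000, 7.500, -51.250°)
step 4: Δleader=(-10.000, -23.000, 24.000°), disengaged; cmd=(0,0,0) → follower holds at (33.000, 7.500, -51.250°)
step 5: Δleader=(19.000, -23.000, 43.000°), engaged; cmd=(37.000, -6.250, 9.750°) → follower=(70.000, 1.250, -41.500°)
step 6: Δleader=(19.000, 0.000, -11.000°), engaged; cmd=(37.000, -0.500, -3.750°) → follower=(107.000, 0.750, -45.250°)
step 7: Δleader=(-25.000, 3.000, -25.000°), disengaged; cmd=(0,0,0) → follower holds at (107.000, 0.750, -45.250°)
step 8: Δleader=(2.000, 2.000, 16.000°), engaged; cmd=(3.000, 0.000, 3.000°) → follower=(110.000, 0.750, -42.250°)


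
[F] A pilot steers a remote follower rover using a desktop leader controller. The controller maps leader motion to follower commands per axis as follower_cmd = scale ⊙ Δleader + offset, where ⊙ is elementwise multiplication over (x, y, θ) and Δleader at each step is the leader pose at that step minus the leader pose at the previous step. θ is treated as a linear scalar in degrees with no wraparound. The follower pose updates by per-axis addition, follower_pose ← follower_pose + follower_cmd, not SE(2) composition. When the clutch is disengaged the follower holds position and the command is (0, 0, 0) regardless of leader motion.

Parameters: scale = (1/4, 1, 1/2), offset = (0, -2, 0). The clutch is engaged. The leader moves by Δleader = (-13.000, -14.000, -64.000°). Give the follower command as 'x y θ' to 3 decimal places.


axis x: 1/4·-13.000 + 0 = -3.250
axis y: 1·-14.000 + -2 = -16.000
axis θ: 1/2·-64.000 + 0 = -32.000

-3.250 -16.000 -32.000


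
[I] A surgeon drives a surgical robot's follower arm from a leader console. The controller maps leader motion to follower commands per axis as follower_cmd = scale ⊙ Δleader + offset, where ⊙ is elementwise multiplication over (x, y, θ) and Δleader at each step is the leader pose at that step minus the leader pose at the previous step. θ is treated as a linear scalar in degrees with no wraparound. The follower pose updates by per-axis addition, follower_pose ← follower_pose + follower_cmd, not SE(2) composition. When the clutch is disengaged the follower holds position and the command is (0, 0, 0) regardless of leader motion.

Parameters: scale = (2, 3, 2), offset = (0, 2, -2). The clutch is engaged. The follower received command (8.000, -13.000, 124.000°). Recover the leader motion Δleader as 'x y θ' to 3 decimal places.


4.000 -5.000 63.000

axis x: (8.000 − 0) / (2) = 4.000
axis y: (-13.000 − 2) / (3) = -5.000
axis θ: (124.000 − -2) / (2) = 63.000


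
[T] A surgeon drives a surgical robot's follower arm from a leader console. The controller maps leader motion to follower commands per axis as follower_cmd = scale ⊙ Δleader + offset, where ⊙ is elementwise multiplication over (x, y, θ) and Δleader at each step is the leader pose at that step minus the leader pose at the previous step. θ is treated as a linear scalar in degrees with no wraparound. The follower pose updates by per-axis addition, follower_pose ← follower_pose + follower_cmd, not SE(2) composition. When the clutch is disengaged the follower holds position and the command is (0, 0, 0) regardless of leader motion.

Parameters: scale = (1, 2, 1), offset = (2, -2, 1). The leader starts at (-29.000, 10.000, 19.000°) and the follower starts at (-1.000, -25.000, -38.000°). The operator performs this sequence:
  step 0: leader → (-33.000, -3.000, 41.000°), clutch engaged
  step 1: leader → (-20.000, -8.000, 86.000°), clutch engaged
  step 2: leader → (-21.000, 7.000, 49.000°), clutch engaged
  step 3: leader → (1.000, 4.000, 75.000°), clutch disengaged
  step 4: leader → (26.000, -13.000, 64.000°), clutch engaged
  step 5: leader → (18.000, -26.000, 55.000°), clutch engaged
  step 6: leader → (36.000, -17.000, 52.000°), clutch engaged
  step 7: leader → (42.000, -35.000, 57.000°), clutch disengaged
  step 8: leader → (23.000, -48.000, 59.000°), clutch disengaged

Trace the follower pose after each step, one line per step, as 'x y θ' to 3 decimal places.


-3.000 -53.000 -15.000
12.000 -65.000 31.000
13.000 -37.000 -5.000
13.000 -37.000 -5.000
40.000 -73.000 -15.000
34.000 -101.000 -23.000
54.000 -85.000 -25.000
54.000 -85.000 -25.000
54.000 -85.000 -25.000

step 0: Δleader=(-4.000, -13.000, 22.000°), engaged; cmd=(-2.000, -28.000, 23.000°) → follower=(-3.000, -53.000, -15.000°)
step 1: Δleader=(13.000, -5.000, 45.000°), engaged; cmd=(15.000, -12.000, 46.000°) → follower=(12.000, -65.000, 31.000°)
step 2: Δleader=(-1.000, 15.000, -37.000°), engaged; cmd=(1.000, 28.000, -36.000°) → follower=(13.000, -37.000, -5.000°)
step 3: Δleader=(22.000, -3.000, 26.000°), disengaged; cmd=(0,0,0) → follower holds at (13.000, -37.000, -5.000°)
step 4: Δleader=(25.000, -17.000, -11.000°), engaged; cmd=(27.000, -36.000, -10.000°) → follower=(40.000, -73.000, -15.000°)
step 5: Δleader=(-8.000, -13.000, -9.000°), engaged; cmd=(-6.000, -28.000, -8.000°) → follower=(34.000, -101.000, -23.000°)
step 6: Δleader=(18.000, 9.000, -3.000°), engaged; cmd=(20.000, 16.000, -2.000°) → follower=(54.000, -85.000, -25.000°)
step 7: Δleader=(6.000, -18.000, 5.000°), disengaged; cmd=(0,0,0) → follower holds at (54.000, -85.000, -25.000°)
step 8: Δleader=(-19.000, -13.000, 2.000°), disengaged; cmd=(0,0,0) → follower holds at (54.000, -85.000, -25.000°)


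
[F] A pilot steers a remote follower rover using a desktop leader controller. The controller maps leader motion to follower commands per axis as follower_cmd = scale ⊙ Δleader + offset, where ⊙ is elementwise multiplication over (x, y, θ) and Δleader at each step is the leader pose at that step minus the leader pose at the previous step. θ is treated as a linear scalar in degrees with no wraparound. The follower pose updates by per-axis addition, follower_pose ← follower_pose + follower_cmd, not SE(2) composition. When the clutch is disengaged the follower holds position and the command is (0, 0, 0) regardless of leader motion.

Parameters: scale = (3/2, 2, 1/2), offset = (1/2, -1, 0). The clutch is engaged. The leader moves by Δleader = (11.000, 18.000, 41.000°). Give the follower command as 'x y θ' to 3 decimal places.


17.000 35.000 20.500

axis x: 3/2·11.000 + 1/2 = 17.000
axis y: 2·18.000 + -1 = 35.000
axis θ: 1/2·41.000 + 0 = 20.500


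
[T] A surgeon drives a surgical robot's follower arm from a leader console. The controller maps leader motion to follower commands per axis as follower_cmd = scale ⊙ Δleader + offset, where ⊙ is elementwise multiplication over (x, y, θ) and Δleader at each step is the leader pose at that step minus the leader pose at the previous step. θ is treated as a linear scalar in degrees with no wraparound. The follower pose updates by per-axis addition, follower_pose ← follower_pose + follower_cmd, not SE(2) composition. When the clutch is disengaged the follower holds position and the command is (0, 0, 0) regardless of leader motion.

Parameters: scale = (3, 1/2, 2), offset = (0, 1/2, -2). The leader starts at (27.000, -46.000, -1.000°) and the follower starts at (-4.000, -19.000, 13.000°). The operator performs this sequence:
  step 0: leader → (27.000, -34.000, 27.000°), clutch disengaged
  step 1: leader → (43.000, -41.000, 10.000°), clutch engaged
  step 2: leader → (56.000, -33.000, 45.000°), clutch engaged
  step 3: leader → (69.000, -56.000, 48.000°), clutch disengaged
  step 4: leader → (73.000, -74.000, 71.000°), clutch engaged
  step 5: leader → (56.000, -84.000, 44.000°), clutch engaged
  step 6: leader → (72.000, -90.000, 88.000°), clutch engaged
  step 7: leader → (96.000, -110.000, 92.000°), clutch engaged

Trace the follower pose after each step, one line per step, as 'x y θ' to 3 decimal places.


-4.000 -19.000 13.000
44.000 -22.000 -23.000
83.000 -17.500 45.000
83.000 -17.500 45.000
95.000 -26.000 89.000
44.000 -30.500 33.000
92.000 -33.000 119.000
164.000 -42.500 125.000

step 0: Δleader=(0.000, 12.000, 28.000°), disengaged; cmd=(0,0,0) → follower holds at (-4.000, -19.000, 13.000°)
step 1: Δleader=(16.000, -7.000, -17.000°), engaged; cmd=(48.000, -3.000, -36.000°) → follower=(44.000, -22.000, -23.000°)
step 2: Δleader=(13.000, 8.000, 35.000°), engaged; cmd=(39.000, 4.500, 68.000°) → follower=(83.000, -17.500, 45.000°)
step 3: Δleader=(13.000, -23.000, 3.000°), disengaged; cmd=(0,0,0) → follower holds at (83.000, -17.500, 45.000°)
step 4: Δleader=(4.000, -18.000, 23.000°), engaged; cmd=(12.000, -8.500, 44.000°) → follower=(95.000, -26.000, 89.000°)
step 5: Δleader=(-17.000, -10.000, -27.000°), engaged; cmd=(-51.000, -4.500, -56.000°) → follower=(44.000, -30.500, 33.000°)
step 6: Δleader=(16.000, -6.000, 44.000°), engaged; cmd=(48.000, -2.500, 86.000°) → follower=(92.000, -33.000, 119.000°)
step 7: Δleader=(24.000, -20.000, 4.000°), engaged; cmd=(72.000, -9.500, 6.000°) → follower=(164.000, -42.500, 125.000°)


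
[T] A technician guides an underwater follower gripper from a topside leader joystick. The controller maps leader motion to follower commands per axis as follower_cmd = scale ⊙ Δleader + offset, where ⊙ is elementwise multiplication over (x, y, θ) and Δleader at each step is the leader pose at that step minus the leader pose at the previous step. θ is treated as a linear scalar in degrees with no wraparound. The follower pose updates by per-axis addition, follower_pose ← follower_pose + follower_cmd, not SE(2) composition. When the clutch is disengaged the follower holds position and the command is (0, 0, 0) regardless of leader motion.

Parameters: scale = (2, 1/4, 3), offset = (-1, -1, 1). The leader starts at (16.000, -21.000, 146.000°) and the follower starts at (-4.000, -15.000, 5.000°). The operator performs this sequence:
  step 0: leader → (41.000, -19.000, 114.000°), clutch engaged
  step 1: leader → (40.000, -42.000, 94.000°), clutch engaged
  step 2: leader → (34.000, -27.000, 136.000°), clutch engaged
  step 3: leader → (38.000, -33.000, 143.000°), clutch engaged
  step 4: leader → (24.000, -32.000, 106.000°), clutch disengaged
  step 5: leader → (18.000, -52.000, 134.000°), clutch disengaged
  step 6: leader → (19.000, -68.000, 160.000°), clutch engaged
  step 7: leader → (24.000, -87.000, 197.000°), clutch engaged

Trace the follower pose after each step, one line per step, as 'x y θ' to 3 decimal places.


step 0: Δleader=(25.000, 2.000, -32.000°), engaged; cmd=(49.000, -0.500, -95.000°) → follower=(45.000, -15.500, -90.000°)
step 1: Δleader=(-1.000, -23.000, -20.000°), engaged; cmd=(-3.000, -6.750, -59.000°) → follower=(42.000, -22.250, -149.000°)
step 2: Δleader=(-6.000, 15.000, 42.000°), engaged; cmd=(-13.000, 2.750, 127.000°) → follower=(29.000, -19.500, -22.000°)
step 3: Δleader=(4.000, -6.000, 7.000°), engaged; cmd=(7.000, -2.500, 22.000°) → follower=(36.000, -22.000, 0.000°)
step 4: Δleader=(-14.000, 1.000, -37.000°), disengaged; cmd=(0,0,0) → follower holds at (36.000, -22.000, 0.000°)
step 5: Δleader=(-6.000, -20.000, 28.000°), disengaged; cmd=(0,0,0) → follower holds at (36.000, -22.000, 0.000°)
step 6: Δleader=(1.000, -16.000, 26.000°), engaged; cmd=(1.000, -5.000, 79.000°) → follower=(37.000, -27.000, 79.000°)
step 7: Δleader=(5.000, -19.000, 37.000°), engaged; cmd=(9.000, -5.750, 112.000°) → follower=(46.000, -32.750, 191.000°)

45.000 -15.500 -90.000
42.000 -22.250 -149.000
29.000 -19.500 -22.000
36.000 -22.000 0.000
36.000 -22.000 0.000
36.000 -22.000 0.000
37.000 -27.000 79.000
46.000 -32.750 191.000


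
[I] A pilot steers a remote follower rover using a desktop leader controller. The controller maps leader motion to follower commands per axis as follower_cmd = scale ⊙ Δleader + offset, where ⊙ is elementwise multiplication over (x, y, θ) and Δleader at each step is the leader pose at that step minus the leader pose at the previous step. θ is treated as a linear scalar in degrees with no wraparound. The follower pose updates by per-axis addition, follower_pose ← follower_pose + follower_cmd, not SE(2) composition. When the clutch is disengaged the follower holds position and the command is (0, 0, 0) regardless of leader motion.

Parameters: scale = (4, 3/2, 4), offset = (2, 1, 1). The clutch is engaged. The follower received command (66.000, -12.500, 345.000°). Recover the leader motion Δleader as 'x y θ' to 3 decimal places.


axis x: (66.000 − 2) / (4) = 16.000
axis y: (-12.500 − 1) / (3/2) = -9.000
axis θ: (345.000 − 1) / (4) = 86.000

16.000 -9.000 86.000


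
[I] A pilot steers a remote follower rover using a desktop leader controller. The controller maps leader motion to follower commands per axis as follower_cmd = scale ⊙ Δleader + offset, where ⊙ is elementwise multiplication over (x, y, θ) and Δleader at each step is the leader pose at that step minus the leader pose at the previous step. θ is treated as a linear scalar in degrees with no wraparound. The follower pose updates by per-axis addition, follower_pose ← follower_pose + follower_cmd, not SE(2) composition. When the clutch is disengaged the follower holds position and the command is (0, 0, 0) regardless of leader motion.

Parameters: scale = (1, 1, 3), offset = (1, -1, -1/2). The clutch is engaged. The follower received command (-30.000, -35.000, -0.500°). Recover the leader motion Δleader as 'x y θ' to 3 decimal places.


axis x: (-30.000 − 1) / (1) = -31.000
axis y: (-35.000 − -1) / (1) = -34.000
axis θ: (-0.500 − -1/2) / (3) = 0.000

-31.000 -34.000 0.000


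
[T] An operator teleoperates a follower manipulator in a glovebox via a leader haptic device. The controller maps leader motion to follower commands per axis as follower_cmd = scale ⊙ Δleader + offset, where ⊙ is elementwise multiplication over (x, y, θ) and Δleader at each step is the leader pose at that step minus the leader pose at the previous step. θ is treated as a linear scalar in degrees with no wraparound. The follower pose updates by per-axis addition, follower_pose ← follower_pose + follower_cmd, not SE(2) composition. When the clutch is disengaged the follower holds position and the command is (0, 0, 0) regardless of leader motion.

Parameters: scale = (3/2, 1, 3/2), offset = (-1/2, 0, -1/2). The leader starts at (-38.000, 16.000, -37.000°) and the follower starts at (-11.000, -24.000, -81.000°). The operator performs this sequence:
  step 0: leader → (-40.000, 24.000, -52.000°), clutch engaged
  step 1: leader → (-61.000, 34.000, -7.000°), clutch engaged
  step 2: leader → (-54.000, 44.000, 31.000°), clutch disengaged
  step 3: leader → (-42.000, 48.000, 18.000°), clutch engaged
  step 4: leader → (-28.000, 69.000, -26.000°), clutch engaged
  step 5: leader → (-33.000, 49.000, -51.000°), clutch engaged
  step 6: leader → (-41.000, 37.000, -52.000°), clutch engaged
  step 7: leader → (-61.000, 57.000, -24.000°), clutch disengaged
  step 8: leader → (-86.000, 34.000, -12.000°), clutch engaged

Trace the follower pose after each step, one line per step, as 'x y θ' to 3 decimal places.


-14.500 -16.000 -104.000
-46.500 -6.000 -37.000
-46.500 -6.000 -37.000
-29.000 -2.000 -57.000
-8.500 19.000 -123.500
-16.500 -1.000 -161.500
-29.000 -13.000 -163.500
-29.000 -13.000 -163.500
-67.000 -36.000 -146.000

step 0: Δleader=(-2.000, 8.000, -15.000°), engaged; cmd=(-3.500, 8.000, -23.000°) → follower=(-14.500, -16.000, -104.000°)
step 1: Δleader=(-21.000, 10.000, 45.000°), engaged; cmd=(-32.000, 10.000, 67.000°) → follower=(-46.500, -6.000, -37.000°)
step 2: Δleader=(7.000, 10.000, 38.000°), disengaged; cmd=(0,0,0) → follower holds at (-46.500, -6.000, -37.000°)
step 3: Δleader=(12.000, 4.000, -13.000°), engaged; cmd=(17.500, 4.000, -20.000°) → follower=(-29.000, -2.000, -57.000°)
step 4: Δleader=(14.000, 21.000, -44.000°), engaged; cmd=(20.500, 21.000, -66.500°) → follower=(-8.500, 19.000, -123.500°)
step 5: Δleader=(-5.000, -20.000, -25.000°), engaged; cmd=(-8.000, -20.000, -38.000°) → follower=(-16.500, -1.000, -161.500°)
step 6: Δleader=(-8.000, -12.000, -1.000°), engaged; cmd=(-12.500, -12.000, -2.000°) → follower=(-29.000, -13.000, -163.500°)
step 7: Δleader=(-20.000, 20.000, 28.000°), disengaged; cmd=(0,0,0) → follower holds at (-29.000, -13.000, -163.500°)
step 8: Δleader=(-25.000, -23.000, 12.000°), engaged; cmd=(-38.000, -23.000, 17.500°) → follower=(-67.000, -36.000, -146.000°)


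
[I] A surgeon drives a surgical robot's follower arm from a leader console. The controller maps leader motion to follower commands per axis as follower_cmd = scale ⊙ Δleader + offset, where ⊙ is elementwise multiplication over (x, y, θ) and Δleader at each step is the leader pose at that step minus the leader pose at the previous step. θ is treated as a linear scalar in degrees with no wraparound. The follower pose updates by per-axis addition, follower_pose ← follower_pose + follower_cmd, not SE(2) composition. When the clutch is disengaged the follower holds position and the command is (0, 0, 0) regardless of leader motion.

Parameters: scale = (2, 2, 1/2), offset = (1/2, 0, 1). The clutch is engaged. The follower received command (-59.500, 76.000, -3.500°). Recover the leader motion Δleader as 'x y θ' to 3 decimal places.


axis x: (-59.500 − 1/2) / (2) = -30.000
axis y: (76.000 − 0) / (2) = 38.000
axis θ: (-3.500 − 1) / (1/2) = -9.000

-30.000 38.000 -9.000


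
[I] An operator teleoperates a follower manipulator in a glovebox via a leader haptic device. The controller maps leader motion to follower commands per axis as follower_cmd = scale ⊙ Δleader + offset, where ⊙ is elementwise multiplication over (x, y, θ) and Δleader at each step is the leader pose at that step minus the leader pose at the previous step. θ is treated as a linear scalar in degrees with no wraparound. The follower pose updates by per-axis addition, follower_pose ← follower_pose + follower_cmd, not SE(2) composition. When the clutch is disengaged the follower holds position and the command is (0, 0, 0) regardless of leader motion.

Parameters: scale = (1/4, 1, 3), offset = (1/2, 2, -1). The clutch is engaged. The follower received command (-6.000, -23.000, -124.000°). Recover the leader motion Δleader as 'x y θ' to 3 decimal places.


-26.000 -25.000 -41.000

axis x: (-6.000 − 1/2) / (1/4) = -26.000
axis y: (-23.000 − 2) / (1) = -25.000
axis θ: (-124.000 − -1) / (3) = -41.000


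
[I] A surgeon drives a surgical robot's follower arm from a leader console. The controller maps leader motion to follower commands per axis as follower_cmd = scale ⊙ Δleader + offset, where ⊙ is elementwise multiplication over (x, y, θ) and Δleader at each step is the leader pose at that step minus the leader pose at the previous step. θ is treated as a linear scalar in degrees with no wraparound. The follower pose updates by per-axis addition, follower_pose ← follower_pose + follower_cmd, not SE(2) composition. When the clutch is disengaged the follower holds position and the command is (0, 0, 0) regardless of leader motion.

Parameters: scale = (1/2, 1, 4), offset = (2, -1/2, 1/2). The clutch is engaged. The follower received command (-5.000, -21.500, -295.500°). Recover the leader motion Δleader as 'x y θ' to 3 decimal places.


-14.000 -21.000 -74.000

axis x: (-5.000 − 2) / (1/2) = -14.000
axis y: (-21.500 − -1/2) / (1) = -21.000
axis θ: (-295.500 − 1/2) / (4) = -74.000


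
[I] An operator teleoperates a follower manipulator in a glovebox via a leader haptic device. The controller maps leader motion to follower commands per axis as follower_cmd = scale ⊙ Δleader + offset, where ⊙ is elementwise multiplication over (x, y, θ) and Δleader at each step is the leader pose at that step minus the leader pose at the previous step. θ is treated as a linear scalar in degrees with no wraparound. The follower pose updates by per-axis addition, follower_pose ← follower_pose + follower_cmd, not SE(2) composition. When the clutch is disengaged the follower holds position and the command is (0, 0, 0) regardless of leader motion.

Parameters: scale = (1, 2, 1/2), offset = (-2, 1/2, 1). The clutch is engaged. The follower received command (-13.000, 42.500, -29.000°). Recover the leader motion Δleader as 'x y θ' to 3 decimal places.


-11.000 21.000 -60.000

axis x: (-13.000 − -2) / (1) = -11.000
axis y: (42.500 − 1/2) / (2) = 21.000
axis θ: (-29.000 − 1) / (1/2) = -60.000


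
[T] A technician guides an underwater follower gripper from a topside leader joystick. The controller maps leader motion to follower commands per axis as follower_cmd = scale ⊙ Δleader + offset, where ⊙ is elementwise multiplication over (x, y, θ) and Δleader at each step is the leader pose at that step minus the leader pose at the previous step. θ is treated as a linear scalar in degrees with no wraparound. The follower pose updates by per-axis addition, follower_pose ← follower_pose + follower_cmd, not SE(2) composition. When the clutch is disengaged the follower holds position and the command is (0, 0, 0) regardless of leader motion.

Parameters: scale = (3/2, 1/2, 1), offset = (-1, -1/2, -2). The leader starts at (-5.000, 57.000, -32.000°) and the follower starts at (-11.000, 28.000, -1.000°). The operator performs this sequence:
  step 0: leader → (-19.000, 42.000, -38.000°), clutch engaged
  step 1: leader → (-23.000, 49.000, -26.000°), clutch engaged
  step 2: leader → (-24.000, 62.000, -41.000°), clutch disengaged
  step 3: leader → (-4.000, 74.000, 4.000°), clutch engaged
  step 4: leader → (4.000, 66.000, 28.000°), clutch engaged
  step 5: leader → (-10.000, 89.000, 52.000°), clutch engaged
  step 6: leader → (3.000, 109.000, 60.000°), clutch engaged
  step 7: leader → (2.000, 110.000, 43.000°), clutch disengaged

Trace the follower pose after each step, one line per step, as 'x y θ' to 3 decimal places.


-33.000 20.000 -9.000
-40.000 23.000 1.000
-40.000 23.000 1.000
-11.000 28.500 44.000
0.000 24.000 66.000
-22.000 35.000 88.000
-3.500 44.500 94.000
-3.500 44.500 94.000

step 0: Δleader=(-14.000, -15.000, -6.000°), engaged; cmd=(-22.000, -8.000, -8.000°) → follower=(-33.000, 20.000, -9.000°)
step 1: Δleader=(-4.000, 7.000, 12.000°), engaged; cmd=(-7.000, 3.000, 10.000°) → follower=(-40.000, 23.000, 1.000°)
step 2: Δleader=(-1.000, 13.000, -15.000°), disengaged; cmd=(0,0,0) → follower holds at (-40.000, 23.000, 1.000°)
step 3: Δleader=(20.000, 12.000, 45.000°), engaged; cmd=(29.000, 5.500, 43.000°) → follower=(-11.000, 28.500, 44.000°)
step 4: Δleader=(8.000, -8.000, 24.000°), engaged; cmd=(11.000, -4.500, 22.000°) → follower=(0.000, 24.000, 66.000°)
step 5: Δleader=(-14.000, 23.000, 24.000°), engaged; cmd=(-22.000, 11.000, 22.000°) → follower=(-22.000, 35.000, 88.000°)
step 6: Δleader=(13.000, 20.000, 8.000°), engaged; cmd=(18.500, 9.500, 6.000°) → follower=(-3.500, 44.500, 94.000°)
step 7: Δleader=(-1.000, 1.000, -17.000°), disengaged; cmd=(0,0,0) → follower holds at (-3.500, 44.500, 94.000°)


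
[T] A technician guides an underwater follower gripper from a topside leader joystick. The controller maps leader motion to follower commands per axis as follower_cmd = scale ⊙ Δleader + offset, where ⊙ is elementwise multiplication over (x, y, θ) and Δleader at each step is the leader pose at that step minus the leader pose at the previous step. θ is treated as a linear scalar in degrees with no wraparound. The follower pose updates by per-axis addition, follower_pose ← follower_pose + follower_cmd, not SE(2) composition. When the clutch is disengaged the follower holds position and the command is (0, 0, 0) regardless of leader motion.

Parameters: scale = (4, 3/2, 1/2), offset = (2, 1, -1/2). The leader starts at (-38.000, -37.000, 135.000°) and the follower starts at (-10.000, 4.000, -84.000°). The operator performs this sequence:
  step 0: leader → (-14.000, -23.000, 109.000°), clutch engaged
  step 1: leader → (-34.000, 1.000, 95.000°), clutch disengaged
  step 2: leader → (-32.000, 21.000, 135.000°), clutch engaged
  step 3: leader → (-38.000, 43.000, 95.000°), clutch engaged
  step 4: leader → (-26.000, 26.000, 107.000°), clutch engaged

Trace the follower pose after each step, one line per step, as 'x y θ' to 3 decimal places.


step 0: Δleader=(24.000, 14.000, -26.000°), engaged; cmd=(98.000, 22.000, -13.500°) → follower=(88.000, 26.000, -97.500°)
step 1: Δleader=(-20.000, 24.000, -14.000°), disengaged; cmd=(0,0,0) → follower holds at (88.000, 26.000, -97.500°)
step 2: Δleader=(2.000, 20.000, 40.000°), engaged; cmd=(10.000, 31.000, 19.500°) → follower=(98.000, 57.000, -78.000°)
step 3: Δleader=(-6.000, 22.000, -40.000°), engaged; cmd=(-22.000, 34.000, -20.500°) → follower=(76.000, 91.000, -98.500°)
step 4: Δleader=(12.000, -17.000, 12.000°), engaged; cmd=(50.000, -24.500, 5.500°) → follower=(126.000, 66.500, -93.000°)

88.000 26.000 -97.500
88.000 26.000 -97.500
98.000 57.000 -78.000
76.000 91.000 -98.500
126.000 66.500 -93.000


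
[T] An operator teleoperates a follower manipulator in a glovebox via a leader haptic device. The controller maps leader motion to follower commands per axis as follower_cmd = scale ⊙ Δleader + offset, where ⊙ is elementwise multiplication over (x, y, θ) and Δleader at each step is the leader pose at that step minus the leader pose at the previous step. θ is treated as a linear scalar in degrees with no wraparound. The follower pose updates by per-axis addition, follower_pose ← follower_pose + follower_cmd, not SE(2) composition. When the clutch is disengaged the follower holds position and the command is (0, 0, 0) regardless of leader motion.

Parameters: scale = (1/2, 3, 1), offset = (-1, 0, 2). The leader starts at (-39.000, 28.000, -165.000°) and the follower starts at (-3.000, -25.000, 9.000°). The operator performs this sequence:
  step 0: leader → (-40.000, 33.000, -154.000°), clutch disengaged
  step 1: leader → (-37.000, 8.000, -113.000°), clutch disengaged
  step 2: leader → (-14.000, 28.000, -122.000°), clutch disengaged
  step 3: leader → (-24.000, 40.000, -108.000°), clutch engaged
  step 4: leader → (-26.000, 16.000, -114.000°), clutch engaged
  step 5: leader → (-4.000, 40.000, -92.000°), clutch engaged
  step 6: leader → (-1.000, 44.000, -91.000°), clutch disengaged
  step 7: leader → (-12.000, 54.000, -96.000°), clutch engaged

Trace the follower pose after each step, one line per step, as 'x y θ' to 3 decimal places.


step 0: Δleader=(-1.000, 5.000, 11.000°), disengaged; cmd=(0,0,0) → follower holds at (-3.000, -25.000, 9.000°)
step 1: Δleader=(3.000, -25.000, 41.000°), disengaged; cmd=(0,0,0) → follower holds at (-3.000, -25.000, 9.000°)
step 2: Δleader=(23.000, 20.000, -9.000°), disengaged; cmd=(0,0,0) → follower holds at (-3.000, -25.000, 9.000°)
step 3: Δleader=(-10.000, 12.000, 14.000°), engaged; cmd=(-6.000, 36.000, 16.000°) → follower=(-9.000, 11.000, 25.000°)
step 4: Δleader=(-2.000, -24.000, -6.000°), engaged; cmd=(-2.000, -72.000, -4.000°) → follower=(-11.000, -61.000, 21.000°)
step 5: Δleader=(22.000, 24.000, 22.000°), engaged; cmd=(10.000, 72.000, 24.000°) → follower=(-1.000, 11.000, 45.000°)
step 6: Δleader=(3.000, 4.000, 1.000°), disengaged; cmd=(0,0,0) → follower holds at (-1.000, 11.000, 45.000°)
step 7: Δleader=(-11.000, 10.000, -5.000°), engaged; cmd=(-6.500, 30.000, -3.000°) → follower=(-7.500, 41.000, 42.000°)

-3.000 -25.000 9.000
-3.000 -25.000 9.000
-3.000 -25.000 9.000
-9.000 11.000 25.000
-11.000 -61.000 21.000
-1.000 11.000 45.000
-1.000 11.000 45.000
-7.500 41.000 42.000
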